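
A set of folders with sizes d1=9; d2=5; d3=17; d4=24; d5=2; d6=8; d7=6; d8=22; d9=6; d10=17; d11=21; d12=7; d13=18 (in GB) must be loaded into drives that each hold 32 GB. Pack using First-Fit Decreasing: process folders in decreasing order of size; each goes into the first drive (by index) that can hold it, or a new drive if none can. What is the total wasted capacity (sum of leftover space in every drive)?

30

Sorted descending: 24, 22, 21, 18, 17, 17, 9, 8, 7, 6, 6, 5, 2.
drive 1: place 24 GB, 8 GB left
drive 2: place 22 GB, 10 GB left
drive 3: place 21 GB, 11 GB left
drive 4: place 18 GB, 14 GB left
drive 5: place 17 GB, 15 GB left
drive 6: place 17 GB, 15 GB left
drive 2: place 9 GB, 1 GB left
drive 1: place 8 GB, 0 GB left
drive 3: place 7 GB, 4 GB left
drive 4: place 6 GB, 8 GB left
drive 4: place 6 GB, 2 GB left
drive 5: place 5 GB, 10 GB left
drive 3: place 2 GB, 2 GB left
6 drives × 32 GB = 192 GB; used 162 GB; unused 30 GB.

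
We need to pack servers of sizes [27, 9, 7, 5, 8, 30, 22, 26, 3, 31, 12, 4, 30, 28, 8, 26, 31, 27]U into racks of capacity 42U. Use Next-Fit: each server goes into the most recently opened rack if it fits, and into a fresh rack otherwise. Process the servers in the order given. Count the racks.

12

rack 1: place 27U, 15U left
rack 1: place 9U, 6U left
rack 2: place 7U, 35U left
rack 2: place 5U, 30U left
rack 2: place 8U, 22U left
rack 3: place 30U, 12U left
rack 4: place 22U, 20U left
rack 5: place 26U, 16U left
rack 5: place 3U, 13U left
rack 6: place 31U, 11U left
rack 7: place 12U, 30U left
rack 7: place 4U, 26U left
rack 8: place 30U, 12U left
rack 9: place 28U, 14U left
rack 9: place 8U, 6U left
rack 10: place 26U, 16U left
rack 11: place 31U, 11U left
rack 12: place 27U, 15U left
Final racks: [27,9] [7,5,8] [30] [22] [26,3] [31] [12,4] [30] [28,8] [26] [31] [27].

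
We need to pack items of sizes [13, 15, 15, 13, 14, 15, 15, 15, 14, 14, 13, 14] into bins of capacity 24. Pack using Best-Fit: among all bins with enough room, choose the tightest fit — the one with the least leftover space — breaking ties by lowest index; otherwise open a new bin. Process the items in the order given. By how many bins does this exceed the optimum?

0

Best-Fit: [13] [15] [15] [13] [14] [15] [15] [15] [14] [14] [13] [14] → 12 bins.
12 items exceed 12 (half the capacity), and no two of those can share a bin, so at least 12 bins are needed.
So 12 is already optimal.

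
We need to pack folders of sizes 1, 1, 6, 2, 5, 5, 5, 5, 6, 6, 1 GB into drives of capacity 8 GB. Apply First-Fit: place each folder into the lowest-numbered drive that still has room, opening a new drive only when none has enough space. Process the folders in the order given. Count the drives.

7

Put 1 GB in drive 1; 7 GB remain.
Put 1 GB in drive 1; 6 GB remain.
Put 6 GB in drive 1; 0 GB remain.
Put 2 GB in drive 2; 6 GB remain.
Put 5 GB in drive 2; 1 GB remain.
Put 5 GB in drive 3; 3 GB remain.
Put 5 GB in drive 4; 3 GB remain.
Put 5 GB in drive 5; 3 GB remain.
Put 6 GB in drive 6; 2 GB remain.
Put 6 GB in drive 7; 2 GB remain.
Put 1 GB in drive 2; 0 GB remain.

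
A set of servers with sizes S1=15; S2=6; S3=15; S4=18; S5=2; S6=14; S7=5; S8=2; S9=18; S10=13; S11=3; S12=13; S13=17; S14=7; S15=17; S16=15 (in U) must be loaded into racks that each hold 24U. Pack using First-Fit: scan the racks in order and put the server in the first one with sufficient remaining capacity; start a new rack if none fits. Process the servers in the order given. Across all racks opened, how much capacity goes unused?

60

Put S1 (15U) in rack 1; 9U remain.
Put S2 (6U) in rack 1; 3U remain.
Put S3 (15U) in rack 2; 9U remain.
Put S4 (18U) in rack 3; 6U remain.
Put S5 (2U) in rack 1; 1U remain.
Put S6 (14U) in rack 4; 10U remain.
Put S7 (5U) in rack 2; 4U remain.
Put S8 (2U) in rack 2; 2U remain.
Put S9 (18U) in rack 5; 6U remain.
Put S10 (13U) in rack 6; 11U remain.
Put S11 (3U) in rack 3; 3U remain.
Put S12 (13U) in rack 7; 11U remain.
Put S13 (17U) in rack 8; 7U remain.
Put S14 (7U) in rack 4; 3U remain.
Put S15 (17U) in rack 9; 7U remain.
Put S16 (15U) in rack 10; 9U remain.
10 racks × 24U = 240U; used 180U; unused 60U.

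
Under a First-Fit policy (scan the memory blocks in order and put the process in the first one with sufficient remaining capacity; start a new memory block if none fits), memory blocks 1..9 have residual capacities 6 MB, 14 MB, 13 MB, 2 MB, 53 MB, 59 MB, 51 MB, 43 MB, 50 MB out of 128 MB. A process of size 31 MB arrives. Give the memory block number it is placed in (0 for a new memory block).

Memory blocks with room: memory block 5 (53 MB), memory block 6 (59 MB), memory block 7 (51 MB), memory block 8 (43 MB), memory block 9 (50 MB).
The first with room is memory block 5.

5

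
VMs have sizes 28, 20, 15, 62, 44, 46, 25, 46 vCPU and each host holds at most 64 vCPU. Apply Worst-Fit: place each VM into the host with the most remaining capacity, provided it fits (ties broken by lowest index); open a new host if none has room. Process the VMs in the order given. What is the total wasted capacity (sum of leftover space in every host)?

host 1: place 28 vCPU, 36 vCPU left
host 1: place 20 vCPU, 16 vCPU left
host 1: place 15 vCPU, 1 vCPU left
host 2: place 62 vCPU, 2 vCPU left
host 3: place 44 vCPU, 20 vCPU left
host 4: place 46 vCPU, 18 vCPU left
host 5: place 25 vCPU, 39 vCPU left
host 6: place 46 vCPU, 18 vCPU left
6 hosts × 64 vCPU = 384 vCPU; used 286 vCPU; unused 98 vCPU.

98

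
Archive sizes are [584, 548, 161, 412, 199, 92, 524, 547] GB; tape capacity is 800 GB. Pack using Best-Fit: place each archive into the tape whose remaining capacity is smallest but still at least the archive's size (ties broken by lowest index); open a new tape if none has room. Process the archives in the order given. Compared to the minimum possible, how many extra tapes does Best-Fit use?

Best-Fit: [584,161] [548,199] [412,92] [524] [547] → 5 tapes.
5 archives exceed 400 GB (half the capacity), and no two of those can share a tape, so at least 5 tapes are needed.
So 5 is already optimal.

0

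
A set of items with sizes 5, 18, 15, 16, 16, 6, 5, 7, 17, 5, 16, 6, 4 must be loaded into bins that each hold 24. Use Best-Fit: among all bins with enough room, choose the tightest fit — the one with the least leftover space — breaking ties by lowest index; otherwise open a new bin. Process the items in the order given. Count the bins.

bin 1: place 5, 19 left
bin 1: place 18, 1 left
bin 2: place 15, 9 left
bin 3: place 16, 8 left
bin 4: place 16, 8 left
bin 3: place 6, 2 left
bin 4: place 5, 3 left
bin 2: place 7, 2 left
bin 5: place 17, 7 left
bin 5: place 5, 2 left
bin 6: place 16, 8 left
bin 6: place 6, 2 left
bin 7: place 4, 20 left

7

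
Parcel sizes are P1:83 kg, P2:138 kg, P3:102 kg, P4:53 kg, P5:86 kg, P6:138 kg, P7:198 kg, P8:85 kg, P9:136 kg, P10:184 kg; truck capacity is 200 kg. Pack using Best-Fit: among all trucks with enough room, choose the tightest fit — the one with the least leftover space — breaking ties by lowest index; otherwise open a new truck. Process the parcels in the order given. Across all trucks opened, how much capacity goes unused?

truck 1: place P1 (83 kg), 117 kg left
truck 2: place P2 (138 kg), 62 kg left
truck 1: place P3 (102 kg), 15 kg left
truck 2: place P4 (53 kg), 9 kg left
truck 3: place P5 (86 kg), 114 kg left
truck 4: place P6 (138 kg), 62 kg left
truck 5: place P7 (198 kg), 2 kg left
truck 3: place P8 (85 kg), 29 kg left
truck 6: place P9 (136 kg), 64 kg left
truck 7: place P10 (184 kg), 16 kg left
7 trucks × 200 kg = 1400 kg; used 1203 kg; unused 197 kg.

197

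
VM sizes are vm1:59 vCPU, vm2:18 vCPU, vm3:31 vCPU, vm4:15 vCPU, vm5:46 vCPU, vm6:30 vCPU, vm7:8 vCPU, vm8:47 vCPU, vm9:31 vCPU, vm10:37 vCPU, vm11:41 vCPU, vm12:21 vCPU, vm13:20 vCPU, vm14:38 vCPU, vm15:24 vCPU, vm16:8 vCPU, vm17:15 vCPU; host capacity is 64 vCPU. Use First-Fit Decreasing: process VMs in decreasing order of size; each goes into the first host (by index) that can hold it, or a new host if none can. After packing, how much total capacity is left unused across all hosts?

23

Sorted descending: 59, 47, 46, 41, 38, 37, 31, 31, 30, 24, 21, 20, 18, 15, 15, 8, 8.
host 1: place 59 vCPU, 5 vCPU left
host 2: place 47 vCPU, 17 vCPU left
host 3: place 46 vCPU, 18 vCPU left
host 4: place 41 vCPU, 23 vCPU left
host 5: place 38 vCPU, 26 vCPU left
host 6: place 37 vCPU, 27 vCPU left
host 7: place 31 vCPU, 33 vCPU left
host 7: place 31 vCPU, 2 vCPU left
host 8: place 30 vCPU, 34 vCPU left
host 5: place 24 vCPU, 2 vCPU left
host 4: place 21 vCPU, 2 vCPU left
host 6: place 20 vCPU, 7 vCPU left
host 3: place 18 vCPU, 0 vCPU left
host 2: place 15 vCPU, 2 vCPU left
host 8: place 15 vCPU, 19 vCPU left
host 8: place 8 vCPU, 11 vCPU left
host 8: place 8 vCPU, 3 vCPU left
8 hosts × 64 vCPU = 512 vCPU; used 489 vCPU; unused 23 vCPU.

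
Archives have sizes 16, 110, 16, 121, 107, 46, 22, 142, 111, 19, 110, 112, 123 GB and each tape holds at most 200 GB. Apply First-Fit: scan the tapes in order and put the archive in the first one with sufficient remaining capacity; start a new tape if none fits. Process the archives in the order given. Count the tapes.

8

tape 1: place 16 GB, 184 GB left
tape 1: place 110 GB, 74 GB left
tape 1: place 16 GB, 58 GB left
tape 2: place 121 GB, 79 GB left
tape 3: place 107 GB, 93 GB left
tape 1: place 46 GB, 12 GB left
tape 2: place 22 GB, 57 GB left
tape 4: place 142 GB, 58 GB left
tape 5: place 111 GB, 89 GB left
tape 2: place 19 GB, 38 GB left
tape 6: place 110 GB, 90 GB left
tape 7: place 112 GB, 88 GB left
tape 8: place 123 GB, 77 GB left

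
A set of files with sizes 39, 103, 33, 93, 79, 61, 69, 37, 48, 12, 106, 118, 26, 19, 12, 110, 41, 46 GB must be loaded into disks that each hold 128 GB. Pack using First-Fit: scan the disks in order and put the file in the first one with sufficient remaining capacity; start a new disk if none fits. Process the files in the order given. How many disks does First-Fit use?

9 disks

disk 1: place 39 GB, 89 GB left
disk 2: place 103 GB, 25 GB left
disk 1: place 33 GB, 56 GB left
disk 3: place 93 GB, 35 GB left
disk 4: place 79 GB, 49 GB left
disk 5: place 61 GB, 67 GB left
disk 6: place 69 GB, 59 GB left
disk 1: place 37 GB, 19 GB left
disk 4: place 48 GB, 1 GB left
disk 1: place 12 GB, 7 GB left
disk 7: place 106 GB, 22 GB left
disk 8: place 118 GB, 10 GB left
disk 3: place 26 GB, 9 GB left
disk 2: place 19 GB, 6 GB left
disk 5: place 12 GB, 55 GB left
disk 9: place 110 GB, 18 GB left
disk 5: place 41 GB, 14 GB left
disk 6: place 46 GB, 13 GB left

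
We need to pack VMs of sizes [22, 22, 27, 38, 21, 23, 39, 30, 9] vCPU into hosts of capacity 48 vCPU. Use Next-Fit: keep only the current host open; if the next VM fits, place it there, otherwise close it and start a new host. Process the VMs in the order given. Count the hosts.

6

host 1: place 22 vCPU, 26 vCPU left
host 1: place 22 vCPU, 4 vCPU left
host 2: place 27 vCPU, 21 vCPU left
host 3: place 38 vCPU, 10 vCPU left
host 4: place 21 vCPU, 27 vCPU left
host 4: place 23 vCPU, 4 vCPU left
host 5: place 39 vCPU, 9 vCPU left
host 6: place 30 vCPU, 18 vCPU left
host 6: place 9 vCPU, 9 vCPU left
Final hosts: [22,22] [27] [38] [21,23] [39] [30,9].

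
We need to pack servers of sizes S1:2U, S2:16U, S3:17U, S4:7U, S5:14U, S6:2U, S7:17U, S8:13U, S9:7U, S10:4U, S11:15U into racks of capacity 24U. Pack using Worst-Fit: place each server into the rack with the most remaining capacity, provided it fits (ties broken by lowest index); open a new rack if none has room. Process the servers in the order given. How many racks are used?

6

S1 (2U) → rack 1 (remaining 22U)
S2 (16U) → rack 1 (remaining 6U)
S3 (17U) → rack 2 (remaining 7U)
S4 (7U) → rack 2 (remaining 0U)
S5 (14U) → rack 3 (remaining 10U)
S6 (2U) → rack 3 (remaining 8U)
S7 (17U) → rack 4 (remaining 7U)
S8 (13U) → rack 5 (remaining 11U)
S9 (7U) → rack 5 (remaining 4U)
S10 (4U) → rack 3 (remaining 4U)
S11 (15U) → rack 6 (remaining 9U)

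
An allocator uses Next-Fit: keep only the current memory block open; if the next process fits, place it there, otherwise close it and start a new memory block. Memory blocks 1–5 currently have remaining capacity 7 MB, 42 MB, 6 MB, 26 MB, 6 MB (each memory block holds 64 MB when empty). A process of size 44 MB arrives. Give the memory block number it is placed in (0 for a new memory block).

0

Next-Fit only looks at memory block 5, which has 6 MB free.
44 MB does not fit, so a new memory block is opened.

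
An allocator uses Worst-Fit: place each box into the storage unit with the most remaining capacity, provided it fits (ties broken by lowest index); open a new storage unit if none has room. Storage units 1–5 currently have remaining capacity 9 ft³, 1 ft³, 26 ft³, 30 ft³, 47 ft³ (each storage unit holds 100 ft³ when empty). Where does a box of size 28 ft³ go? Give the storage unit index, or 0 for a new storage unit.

5

Storage units with room: storage unit 4 (30 ft³), storage unit 5 (47 ft³).
Most room is storage unit 5 with 47 ft³ free.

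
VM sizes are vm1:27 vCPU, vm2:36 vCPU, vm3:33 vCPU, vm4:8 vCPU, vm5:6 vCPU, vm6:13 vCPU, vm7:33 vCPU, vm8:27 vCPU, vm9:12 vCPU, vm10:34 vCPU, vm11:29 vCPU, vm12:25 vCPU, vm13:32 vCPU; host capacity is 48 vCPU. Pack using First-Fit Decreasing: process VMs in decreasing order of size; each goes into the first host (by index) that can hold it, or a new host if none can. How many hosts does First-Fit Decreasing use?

Sorted descending: 36, 34, 33, 33, 32, 29, 27, 27, 25, 13, 12, 8, 6.
Put 36 vCPU in host 1; 12 vCPU remain.
Put 34 vCPU in host 2; 14 vCPU remain.
Put 33 vCPU in host 3; 15 vCPU remain.
Put 33 vCPU in host 4; 15 vCPU remain.
Put 32 vCPU in host 5; 16 vCPU remain.
Put 29 vCPU in host 6; 19 vCPU remain.
Put 27 vCPU in host 7; 21 vCPU remain.
Put 27 vCPU in host 8; 21 vCPU remain.
Put 25 vCPU in host 9; 23 vCPU remain.
Put 13 vCPU in host 2; 1 vCPU remain.
Put 12 vCPU in host 1; 0 vCPU remain.
Put 8 vCPU in host 3; 7 vCPU remain.
Put 6 vCPU in host 3; 1 vCPU remain.
Final hosts: [36,12] [34,13] [33,8,6] [33] [32] [29] [27] [27] [25].

9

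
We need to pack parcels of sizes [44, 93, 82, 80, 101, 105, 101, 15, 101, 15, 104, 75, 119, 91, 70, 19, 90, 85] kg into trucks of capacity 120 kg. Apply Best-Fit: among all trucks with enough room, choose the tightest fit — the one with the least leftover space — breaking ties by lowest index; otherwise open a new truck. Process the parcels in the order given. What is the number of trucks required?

14

44 kg → truck 1 (remaining 76 kg)
93 kg → truck 2 (remaining 27 kg)
82 kg → truck 3 (remaining 38 kg)
80 kg → truck 4 (remaining 40 kg)
101 kg → truck 5 (remaining 19 kg)
105 kg → truck 6 (remaining 15 kg)
101 kg → truck 7 (remaining 19 kg)
15 kg → truck 6 (remaining 0 kg)
101 kg → truck 8 (remaining 19 kg)
15 kg → truck 5 (remaining 4 kg)
104 kg → truck 9 (remaining 16 kg)
75 kg → truck 1 (remaining 1 kg)
119 kg → truck 10 (remaining 1 kg)
91 kg → truck 11 (remaining 29 kg)
70 kg → truck 12 (remaining 50 kg)
19 kg → truck 7 (remaining 0 kg)
90 kg → truck 13 (remaining 30 kg)
85 kg → truck 14 (remaining 35 kg)
Final trucks: [44,75] [93] [82] [80] [101,15] [105,15] [101,19] [101] [104] [119] [91] [70] [90] [85].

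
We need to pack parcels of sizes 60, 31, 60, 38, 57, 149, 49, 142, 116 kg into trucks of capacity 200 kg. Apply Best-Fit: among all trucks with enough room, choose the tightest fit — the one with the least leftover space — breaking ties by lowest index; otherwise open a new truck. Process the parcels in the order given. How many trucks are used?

4 trucks

truck 1: place 60 kg, 140 kg left
truck 1: place 31 kg, 109 kg left
truck 1: place 60 kg, 49 kg left
truck 1: place 38 kg, 11 kg left
truck 2: place 57 kg, 143 kg left
truck 3: place 149 kg, 51 kg left
truck 3: place 49 kg, 2 kg left
truck 2: place 142 kg, 1 kg left
truck 4: place 116 kg, 84 kg left
Final trucks: [60,31,60,38] [57,142] [149,49] [116].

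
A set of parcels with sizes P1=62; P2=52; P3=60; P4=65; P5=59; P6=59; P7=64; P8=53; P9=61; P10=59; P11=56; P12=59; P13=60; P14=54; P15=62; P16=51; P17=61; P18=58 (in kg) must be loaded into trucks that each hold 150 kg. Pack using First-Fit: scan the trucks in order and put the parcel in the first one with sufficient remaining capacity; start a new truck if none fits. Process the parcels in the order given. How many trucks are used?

P1 (62 kg) → truck 1 (remaining 88 kg)
P2 (52 kg) → truck 1 (remaining 36 kg)
P3 (60 kg) → truck 2 (remaining 90 kg)
P4 (65 kg) → truck 2 (remaining 25 kg)
P5 (59 kg) → truck 3 (remaining 91 kg)
P6 (59 kg) → truck 3 (remaining 32 kg)
P7 (64 kg) → truck 4 (remaining 86 kg)
P8 (53 kg) → truck 4 (remaining 33 kg)
P9 (61 kg) → truck 5 (remaining 89 kg)
P10 (59 kg) → truck 5 (remaining 30 kg)
P11 (56 kg) → truck 6 (remaining 94 kg)
P12 (59 kg) → truck 6 (remaining 35 kg)
P13 (60 kg) → truck 7 (remaining 90 kg)
P14 (54 kg) → truck 7 (remaining 36 kg)
P15 (62 kg) → truck 8 (remaining 88 kg)
P16 (51 kg) → truck 8 (remaining 37 kg)
P17 (61 kg) → truck 9 (remaining 89 kg)
P18 (58 kg) → truck 9 (remaining 31 kg)
Final trucks: [62,52] [60,65] [59,59] [64,53] [61,59] [56,59] [60,54] [62,51] [61,58].

9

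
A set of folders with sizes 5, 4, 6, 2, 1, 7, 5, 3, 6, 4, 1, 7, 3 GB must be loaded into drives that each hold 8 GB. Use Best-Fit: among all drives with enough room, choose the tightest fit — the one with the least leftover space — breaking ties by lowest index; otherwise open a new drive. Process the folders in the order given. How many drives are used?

8 drives

Put 5 GB in drive 1; 3 GB remain.
Put 4 GB in drive 2; 4 GB remain.
Put 6 GB in drive 3; 2 GB remain.
Put 2 GB in drive 3; 0 GB remain.
Put 1 GB in drive 1; 2 GB remain.
Put 7 GB in drive 4; 1 GB remain.
Put 5 GB in drive 5; 3 GB remain.
Put 3 GB in drive 5; 0 GB remain.
Put 6 GB in drive 6; 2 GB remain.
Put 4 GB in drive 2; 0 GB remain.
Put 1 GB in drive 4; 0 GB remain.
Put 7 GB in drive 7; 1 GB remain.
Put 3 GB in drive 8; 5 GB remain.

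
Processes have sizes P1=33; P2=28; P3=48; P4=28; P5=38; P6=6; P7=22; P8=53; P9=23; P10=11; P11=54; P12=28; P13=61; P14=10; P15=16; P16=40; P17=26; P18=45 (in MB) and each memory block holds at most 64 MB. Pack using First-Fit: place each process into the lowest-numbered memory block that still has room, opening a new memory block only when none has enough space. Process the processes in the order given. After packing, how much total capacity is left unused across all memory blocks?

memory block 1: place P1 (33 MB), 31 MB left
memory block 1: place P2 (28 MB), 3 MB left
memory block 2: place P3 (48 MB), 16 MB left
memory block 3: place P4 (28 MB), 36 MB left
memory block 4: place P5 (38 MB), 26 MB left
memory block 2: place P6 (6 MB), 10 MB left
memory block 3: place P7 (22 MB), 14 MB left
memory block 5: place P8 (53 MB), 11 MB left
memory block 4: place P9 (23 MB), 3 MB left
memory block 3: place P10 (11 MB), 3 MB left
memory block 6: place P11 (54 MB), 10 MB left
memory block 7: place P12 (28 MB), 36 MB left
memory block 8: place P13 (61 MB), 3 MB left
memory block 2: place P14 (10 MB), 0 MB left
memory block 7: place P15 (16 MB), 20 MB left
memory block 9: place P16 (40 MB), 24 MB left
memory block 10: place P17 (26 MB), 38 MB left
memory block 11: place P18 (45 MB), 19 MB left
11 memory blocks × 64 MB = 704 MB; used 570 MB; unused 134 MB.

134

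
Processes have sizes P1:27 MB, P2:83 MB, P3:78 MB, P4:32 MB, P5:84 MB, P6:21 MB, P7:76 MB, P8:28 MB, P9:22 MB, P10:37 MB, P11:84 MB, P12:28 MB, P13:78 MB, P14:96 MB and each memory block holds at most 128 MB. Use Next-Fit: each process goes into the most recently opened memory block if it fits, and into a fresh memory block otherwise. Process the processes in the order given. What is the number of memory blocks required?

7 memory blocks

P1 (27 MB) → memory block 1 (remaining 101 MB)
P2 (83 MB) → memory block 1 (remaining 18 MB)
P3 (78 MB) → memory block 2 (remaining 50 MB)
P4 (32 MB) → memory block 2 (remaining 18 MB)
P5 (84 MB) → memory block 3 (remaining 44 MB)
P6 (21 MB) → memory block 3 (remaining 23 MB)
P7 (76 MB) → memory block 4 (remaining 52 MB)
P8 (28 MB) → memory block 4 (remaining 24 MB)
P9 (22 MB) → memory block 4 (remaining 2 MB)
P10 (37 MB) → memory block 5 (remaining 91 MB)
P11 (84 MB) → memory block 5 (remaining 7 MB)
P12 (28 MB) → memory block 6 (remaining 100 MB)
P13 (78 MB) → memory block 6 (remaining 22 MB)
P14 (96 MB) → memory block 7 (remaining 32 MB)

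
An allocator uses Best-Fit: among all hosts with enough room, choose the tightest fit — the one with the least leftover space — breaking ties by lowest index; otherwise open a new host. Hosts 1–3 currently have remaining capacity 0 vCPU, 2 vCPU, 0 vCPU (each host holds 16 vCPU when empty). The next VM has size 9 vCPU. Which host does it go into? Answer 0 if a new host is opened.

0

No host has ≥ 9 vCPU free, so a new host is opened.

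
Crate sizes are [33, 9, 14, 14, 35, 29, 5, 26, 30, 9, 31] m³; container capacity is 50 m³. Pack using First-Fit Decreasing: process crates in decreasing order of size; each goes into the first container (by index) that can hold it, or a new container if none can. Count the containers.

Sorted descending: 35, 33, 31, 30, 29, 26, 14, 14, 9, 9, 5.
container 1: place 35 m³, 15 m³ left
container 2: place 33 m³, 17 m³ left
container 3: place 31 m³, 19 m³ left
container 4: place 30 m³, 20 m³ left
container 5: place 29 m³, 21 m³ left
container 6: place 26 m³, 24 m³ left
container 1: place 14 m³, 1 m³ left
container 2: place 14 m³, 3 m³ left
container 3: place 9 m³, 10 m³ left
container 3: place 9 m³, 1 m³ left
container 4: place 5 m³, 15 m³ left

6 containers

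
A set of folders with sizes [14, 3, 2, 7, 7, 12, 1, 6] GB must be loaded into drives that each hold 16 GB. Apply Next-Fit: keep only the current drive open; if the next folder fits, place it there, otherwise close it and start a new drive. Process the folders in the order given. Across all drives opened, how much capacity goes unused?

14 GB → drive 1 (remaining 2 GB)
3 GB → drive 2 (remaining 13 GB)
2 GB → drive 2 (remaining 11 GB)
7 GB → drive 2 (remaining 4 GB)
7 GB → drive 3 (remaining 9 GB)
12 GB → drive 4 (remaining 4 GB)
1 GB → drive 4 (remaining 3 GB)
6 GB → drive 5 (remaining 10 GB)
5 drives × 16 GB = 80 GB; used 52 GB; unused 28 GB.

28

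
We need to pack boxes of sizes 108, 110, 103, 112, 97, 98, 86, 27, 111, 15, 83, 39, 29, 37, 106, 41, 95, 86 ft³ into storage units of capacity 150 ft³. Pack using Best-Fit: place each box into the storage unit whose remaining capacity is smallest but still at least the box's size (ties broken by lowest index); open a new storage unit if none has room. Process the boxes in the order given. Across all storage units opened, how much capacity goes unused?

417

108 ft³ → storage unit 1 (remaining 42 ft³)
110 ft³ → storage unit 2 (remaining 40 ft³)
103 ft³ → storage unit 3 (remaining 47 ft³)
112 ft³ → storage unit 4 (remaining 38 ft³)
97 ft³ → storage unit 5 (remaining 53 ft³)
98 ft³ → storage unit 6 (remaining 52 ft³)
86 ft³ → storage unit 7 (remaining 64 ft³)
27 ft³ → storage unit 4 (remaining 11 ft³)
111 ft³ → storage unit 8 (remaining 39 ft³)
15 ft³ → storage unit 8 (remaining 24 ft³)
83 ft³ → storage unit 9 (remaining 67 ft³)
39 ft³ → storage unit 2 (remaining 1 ft³)
29 ft³ → storage unit 1 (remaining 13 ft³)
37 ft³ → storage unit 3 (remaining 10 ft³)
106 ft³ → storage unit 10 (remaining 44 ft³)
41 ft³ → storage unit 10 (remaining 3 ft³)
95 ft³ → storage unit 11 (remaining 55 ft³)
86 ft³ → storage unit 12 (remaining 64 ft³)
12 storage units × 150 ft³ = 1800 ft³; used 1383 ft³; unused 417 ft³.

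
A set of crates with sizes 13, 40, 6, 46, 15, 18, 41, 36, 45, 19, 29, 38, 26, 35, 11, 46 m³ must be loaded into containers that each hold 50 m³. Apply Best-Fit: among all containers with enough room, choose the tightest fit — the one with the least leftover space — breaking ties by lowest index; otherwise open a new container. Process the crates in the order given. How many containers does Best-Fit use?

11

13 m³ → container 1 (remaining 37 m³)
40 m³ → container 2 (remaining 10 m³)
6 m³ → container 2 (remaining 4 m³)
46 m³ → container 3 (remaining 4 m³)
15 m³ → container 1 (remaining 22 m³)
18 m³ → container 1 (remaining 4 m³)
41 m³ → container 4 (remaining 9 m³)
36 m³ → container 5 (remaining 14 m³)
45 m³ → container 6 (remaining 5 m³)
19 m³ → container 7 (remaining 31 m³)
29 m³ → container 7 (remaining 2 m³)
38 m³ → container 8 (remaining 12 m³)
26 m³ → container 9 (remaining 24 m³)
35 m³ → container 10 (remaining 15 m³)
11 m³ → container 8 (remaining 1 m³)
46 m³ → container 11 (remaining 4 m³)
Final containers: [13,15,18] [40,6] [46] [41] [36] [45] [19,29] [38,11] [26] [35] [46].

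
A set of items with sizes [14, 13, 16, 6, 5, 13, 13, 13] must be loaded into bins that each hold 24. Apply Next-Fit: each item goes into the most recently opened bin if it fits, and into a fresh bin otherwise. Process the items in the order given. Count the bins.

6

Put 14 in bin 1; 10 remain.
Put 13 in bin 2; 11 remain.
Put 16 in bin 3; 8 remain.
Put 6 in bin 3; 2 remain.
Put 5 in bin 4; 19 remain.
Put 13 in bin 4; 6 remain.
Put 13 in bin 5; 11 remain.
Put 13 in bin 6; 11 remain.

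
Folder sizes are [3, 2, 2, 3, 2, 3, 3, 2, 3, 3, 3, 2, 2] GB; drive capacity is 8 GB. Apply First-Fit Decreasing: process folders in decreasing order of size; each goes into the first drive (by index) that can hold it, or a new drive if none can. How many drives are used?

5 drives

Sorted descending: 3, 3, 3, 3, 3, 3, 3, 2, 2, 2, 2, 2, 2.
3 GB → drive 1 (remaining 5 GB)
3 GB → drive 1 (remaining 2 GB)
3 GB → drive 2 (remaining 5 GB)
3 GB → drive 2 (remaining 2 GB)
3 GB → drive 3 (remaining 5 GB)
3 GB → drive 3 (remaining 2 GB)
3 GB → drive 4 (remaining 5 GB)
2 GB → drive 1 (remaining 0 GB)
2 GB → drive 2 (remaining 0 GB)
2 GB → drive 3 (remaining 0 GB)
2 GB → drive 4 (remaining 3 GB)
2 GB → drive 4 (remaining 1 GB)
2 GB → drive 5 (remaining 6 GB)
Final drives: [3,3,2] [3,3,2] [3,3,2] [3,2,2] [2].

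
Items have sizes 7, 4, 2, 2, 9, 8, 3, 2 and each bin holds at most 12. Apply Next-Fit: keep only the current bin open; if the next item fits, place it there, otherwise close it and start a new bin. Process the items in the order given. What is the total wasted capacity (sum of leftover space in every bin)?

Put 7 in bin 1; 5 remain.
Put 4 in bin 1; 1 remain.
Put 2 in bin 2; 10 remain.
Put 2 in bin 2; 8 remain.
Put 9 in bin 3; 3 remain.
Put 8 in bin 4; 4 remain.
Put 3 in bin 4; 1 remain.
Put 2 in bin 5; 10 remain.
5 bins × 12 = 60; used 37; unused 23.

23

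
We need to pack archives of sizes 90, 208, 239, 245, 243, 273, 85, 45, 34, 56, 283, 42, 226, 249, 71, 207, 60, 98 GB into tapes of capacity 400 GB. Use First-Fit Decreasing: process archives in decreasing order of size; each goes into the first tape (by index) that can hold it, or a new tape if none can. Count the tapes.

9

Sorted descending: 283, 273, 249, 245, 243, 239, 226, 208, 207, 98, 90, 85, 71, 60, 56, 45, 42, 34.
tape 1: place 283 GB, 117 GB left
tape 2: place 273 GB, 127 GB left
tape 3: place 249 GB, 151 GB left
tape 4: place 245 GB, 155 GB left
tape 5: place 243 GB, 157 GB left
tape 6: place 239 GB, 161 GB left
tape 7: place 226 GB, 174 GB left
tape 8: place 208 GB, 192 GB left
tape 9: place 207 GB, 193 GB left
tape 1: place 98 GB, 19 GB left
tape 2: place 90 GB, 37 GB left
tape 3: place 85 GB, 66 GB left
tape 4: place 71 GB, 84 GB left
tape 3: place 60 GB, 6 GB left
tape 4: place 56 GB, 28 GB left
tape 5: place 45 GB, 112 GB left
tape 5: place 42 GB, 70 GB left
tape 2: place 34 GB, 3 GB left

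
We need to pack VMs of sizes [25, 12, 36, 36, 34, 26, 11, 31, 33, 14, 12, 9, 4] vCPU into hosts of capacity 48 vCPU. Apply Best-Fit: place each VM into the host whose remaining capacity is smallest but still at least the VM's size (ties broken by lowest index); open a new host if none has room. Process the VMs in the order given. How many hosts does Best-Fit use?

7 hosts

Put 25 vCPU in host 1; 23 vCPU remain.
Put 12 vCPU in host 1; 11 vCPU remain.
Put 36 vCPU in host 2; 12 vCPU remain.
Put 36 vCPU in host 3; 12 vCPU remain.
Put 34 vCPU in host 4; 14 vCPU remain.
Put 26 vCPU in host 5; 22 vCPU remain.
Put 11 vCPU in host 1; 0 vCPU remain.
Put 31 vCPU in host 6; 17 vCPU remain.
Put 33 vCPU in host 7; 15 vCPU remain.
Put 14 vCPU in host 4; 0 vCPU remain.
Put 12 vCPU in host 2; 0 vCPU remain.
Put 9 vCPU in host 3; 3 vCPU remain.
Put 4 vCPU in host 7; 11 vCPU remain.
Final hosts: [25,12,11] [36,12] [36,9] [34,14] [26] [31] [33,4].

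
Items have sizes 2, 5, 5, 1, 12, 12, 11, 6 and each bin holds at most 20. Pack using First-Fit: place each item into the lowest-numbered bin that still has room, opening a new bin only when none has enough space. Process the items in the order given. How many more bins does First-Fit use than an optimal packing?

First-Fit: [2,5,5,1,6] [12] [12] [11] → 4 bins.
Total size 54; any packing needs at least ⌈54/20⌉ = 3 bins.
An optimal packing achieves that bound: [12,6,2] [12,5,1] [11,5] → 3 bins.
Excess: 4 − 3 = 1.

1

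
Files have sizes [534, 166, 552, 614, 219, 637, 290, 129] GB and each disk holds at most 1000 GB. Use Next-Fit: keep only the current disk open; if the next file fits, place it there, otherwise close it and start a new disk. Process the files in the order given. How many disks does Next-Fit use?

534 GB → disk 1 (remaining 466 GB)
166 GB → disk 1 (remaining 300 GB)
552 GB → disk 2 (remaining 448 GB)
614 GB → disk 3 (remaining 386 GB)
219 GB → disk 3 (remaining 167 GB)
637 GB → disk 4 (remaining 363 GB)
290 GB → disk 4 (remaining 73 GB)
129 GB → disk 5 (remaining 871 GB)
Final disks: [534,166] [552] [614,219] [637,290] [129].

5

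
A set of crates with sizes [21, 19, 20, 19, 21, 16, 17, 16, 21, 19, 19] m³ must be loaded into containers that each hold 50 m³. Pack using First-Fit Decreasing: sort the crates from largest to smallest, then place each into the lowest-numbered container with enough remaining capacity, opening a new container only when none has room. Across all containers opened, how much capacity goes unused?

42

Sorted descending: 21, 21, 21, 20, 19, 19, 19, 19, 17, 16, 16.
21 m³ → container 1 (remaining 29 m³)
21 m³ → container 1 (remaining 8 m³)
21 m³ → container 2 (remaining 29 m³)
20 m³ → container 2 (remaining 9 m³)
19 m³ → container 3 (remaining 31 m³)
19 m³ → container 3 (remaining 12 m³)
19 m³ → container 4 (remaining 31 m³)
19 m³ → container 4 (remaining 12 m³)
17 m³ → container 5 (remaining 33 m³)
16 m³ → container 5 (remaining 17 m³)
16 m³ → container 5 (remaining 1 m³)
5 containers × 50 m³ = 250 m³; used 208 m³; unused 42 m³.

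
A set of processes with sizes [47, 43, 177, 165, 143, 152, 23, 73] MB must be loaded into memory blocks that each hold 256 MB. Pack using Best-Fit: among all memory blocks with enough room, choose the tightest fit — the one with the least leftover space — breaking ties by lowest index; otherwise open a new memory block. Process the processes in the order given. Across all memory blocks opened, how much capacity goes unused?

memory block 1: place 47 MB, 209 MB left
memory block 1: place 43 MB, 166 MB left
memory block 2: place 177 MB, 79 MB left
memory block 1: place 165 MB, 1 MB left
memory block 3: place 143 MB, 113 MB left
memory block 4: place 152 MB, 104 MB left
memory block 2: place 23 MB, 56 MB left
memory block 4: place 73 MB, 31 MB left
4 memory blocks × 256 MB = 1024 MB; used 823 MB; unused 201 MB.

201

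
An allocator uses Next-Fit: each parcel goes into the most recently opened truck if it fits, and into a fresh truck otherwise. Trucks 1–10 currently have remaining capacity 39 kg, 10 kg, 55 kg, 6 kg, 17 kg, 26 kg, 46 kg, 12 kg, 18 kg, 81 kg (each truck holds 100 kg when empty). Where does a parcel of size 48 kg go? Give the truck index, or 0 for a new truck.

Next-Fit only looks at truck 10, which has 81 kg free.
48 kg fits there.

10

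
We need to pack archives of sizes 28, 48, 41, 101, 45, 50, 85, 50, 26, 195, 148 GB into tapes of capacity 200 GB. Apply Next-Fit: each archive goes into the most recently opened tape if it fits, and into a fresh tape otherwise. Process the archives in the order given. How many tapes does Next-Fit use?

5

tape 1: place 28 GB, 172 GB left
tape 1: place 48 GB, 124 GB left
tape 1: place 41 GB, 83 GB left
tape 2: place 101 GB, 99 GB left
tape 2: place 45 GB, 54 GB left
tape 2: place 50 GB, 4 GB left
tape 3: place 85 GB, 115 GB left
tape 3: place 50 GB, 65 GB left
tape 3: place 26 GB, 39 GB left
tape 4: place 195 GB, 5 GB left
tape 5: place 148 GB, 52 GB left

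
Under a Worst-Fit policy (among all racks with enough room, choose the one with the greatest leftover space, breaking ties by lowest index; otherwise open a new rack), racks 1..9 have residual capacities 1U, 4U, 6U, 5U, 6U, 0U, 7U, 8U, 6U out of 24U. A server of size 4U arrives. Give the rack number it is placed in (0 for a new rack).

Racks with room: rack 2 (4U), rack 3 (6U), rack 4 (5U), rack 5 (6U), rack 7 (7U), rack 8 (8U), rack 9 (6U).
Most room is rack 8 with 8U free.

8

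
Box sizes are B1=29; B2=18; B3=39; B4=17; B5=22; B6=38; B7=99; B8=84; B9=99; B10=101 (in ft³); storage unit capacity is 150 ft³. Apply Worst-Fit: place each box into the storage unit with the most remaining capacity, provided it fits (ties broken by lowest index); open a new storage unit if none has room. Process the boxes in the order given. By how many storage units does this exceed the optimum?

1

Worst-Fit: [29,18,39,17,22] [38,99] [84] [99] [101] → 5 storage units.
Total size 546 ft³; any packing needs at least ⌈546/150⌉ = 4 storage units.
An optimal packing achieves that bound: [101,39] [99,38] [99,29,22] [84,18,17] → 4 storage units.
Excess: 5 − 4 = 1.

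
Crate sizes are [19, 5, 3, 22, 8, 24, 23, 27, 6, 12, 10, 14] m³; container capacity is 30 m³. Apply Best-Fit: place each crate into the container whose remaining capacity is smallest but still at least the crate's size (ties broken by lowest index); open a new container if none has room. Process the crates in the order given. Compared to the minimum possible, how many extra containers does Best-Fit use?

1

Best-Fit: [19,5,3] [22,8] [24,6] [23] [27] [12,10] [14] → 7 containers.
Total size 173 m³; any packing needs at least ⌈173/30⌉ = 6 containers.
An optimal packing achieves that bound: [27,3] [24,6] [23,5] [22,8] [19,10] [14,12] → 6 containers.
Excess: 7 − 6 = 1.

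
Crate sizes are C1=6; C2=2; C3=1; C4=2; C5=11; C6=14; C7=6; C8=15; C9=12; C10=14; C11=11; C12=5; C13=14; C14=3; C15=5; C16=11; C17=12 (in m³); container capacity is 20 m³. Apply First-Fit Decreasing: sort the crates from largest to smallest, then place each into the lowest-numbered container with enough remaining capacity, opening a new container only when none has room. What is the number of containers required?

Sorted descending: 15, 14, 14, 14, 12, 12, 11, 11, 11, 6, 6, 5, 5, 3, 2, 2, 1.
container 1: place 15 m³, 5 m³ left
container 2: place 14 m³, 6 m³ left
container 3: place 14 m³, 6 m³ left
container 4: place 14 m³, 6 m³ left
container 5: place 12 m³, 8 m³ left
container 6: place 12 m³, 8 m³ left
container 7: place 11 m³, 9 m³ left
container 8: place 11 m³, 9 m³ left
container 9: place 11 m³, 9 m³ left
container 2: place 6 m³, 0 m³ left
container 3: place 6 m³, 0 m³ left
container 1: place 5 m³, 0 m³ left
container 4: place 5 m³, 1 m³ left
container 5: place 3 m³, 5 m³ left
container 5: place 2 m³, 3 m³ left
container 5: place 2 m³, 1 m³ left
container 4: place 1 m³, 0 m³ left

9 containers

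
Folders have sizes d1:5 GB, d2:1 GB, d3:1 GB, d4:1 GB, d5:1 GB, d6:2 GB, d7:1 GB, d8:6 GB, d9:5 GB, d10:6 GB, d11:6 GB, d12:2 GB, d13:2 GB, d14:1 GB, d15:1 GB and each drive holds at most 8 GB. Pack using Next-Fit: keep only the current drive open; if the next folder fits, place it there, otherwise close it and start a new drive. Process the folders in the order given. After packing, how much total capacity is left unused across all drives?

Put d1 (5 GB) in drive 1; 3 GB remain.
Put d2 (1 GB) in drive 1; 2 GB remain.
Put d3 (1 GB) in drive 1; 1 GB remain.
Put d4 (1 GB) in drive 1; 0 GB remain.
Put d5 (1 GB) in drive 2; 7 GB remain.
Put d6 (2 GB) in drive 2; 5 GB remain.
Put d7 (1 GB) in drive 2; 4 GB remain.
Put d8 (6 GB) in drive 3; 2 GB remain.
Put d9 (5 GB) in drive 4; 3 GB remain.
Put d10 (6 GB) in drive 5; 2 GB remain.
Put d11 (6 GB) in drive 6; 2 GB remain.
Put d12 (2 GB) in drive 6; 0 GB remain.
Put d13 (2 GB) in drive 7; 6 GB remain.
Put d14 (1 GB) in drive 7; 5 GB remain.
Put d15 (1 GB) in drive 7; 4 GB remain.
7 drives × 8 GB = 56 GB; used 41 GB; unused 15 GB.

15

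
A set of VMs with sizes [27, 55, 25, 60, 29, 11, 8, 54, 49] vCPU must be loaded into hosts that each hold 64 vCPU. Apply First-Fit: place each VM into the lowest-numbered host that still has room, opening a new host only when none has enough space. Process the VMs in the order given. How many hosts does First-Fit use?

host 1: place 27 vCPU, 37 vCPU left
host 2: place 55 vCPU, 9 vCPU left
host 1: place 25 vCPU, 12 vCPU left
host 3: place 60 vCPU, 4 vCPU left
host 4: place 29 vCPU, 35 vCPU left
host 1: place 11 vCPU, 1 vCPU left
host 2: place 8 vCPU, 1 vCPU left
host 5: place 54 vCPU, 10 vCPU left
host 6: place 49 vCPU, 15 vCPU left
Final hosts: [27,25,11] [55,8] [60] [29] [54] [49].

6 hosts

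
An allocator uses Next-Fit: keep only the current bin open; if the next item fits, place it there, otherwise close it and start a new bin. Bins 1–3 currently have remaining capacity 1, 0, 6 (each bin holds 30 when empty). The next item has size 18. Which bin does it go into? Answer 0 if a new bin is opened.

Next-Fit only looks at bin 3, which has 6 free.
18 does not fit, so a new bin is opened.

0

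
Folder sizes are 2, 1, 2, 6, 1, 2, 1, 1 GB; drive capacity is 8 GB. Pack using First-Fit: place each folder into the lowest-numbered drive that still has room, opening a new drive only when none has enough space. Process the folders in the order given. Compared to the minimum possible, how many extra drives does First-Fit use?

First-Fit: [2,1,2,1,2] [6,1,1] → 2 drives.
Total size 16 GB; any packing needs at least ⌈16/8⌉ = 2 drives.
So 2 is already optimal.

0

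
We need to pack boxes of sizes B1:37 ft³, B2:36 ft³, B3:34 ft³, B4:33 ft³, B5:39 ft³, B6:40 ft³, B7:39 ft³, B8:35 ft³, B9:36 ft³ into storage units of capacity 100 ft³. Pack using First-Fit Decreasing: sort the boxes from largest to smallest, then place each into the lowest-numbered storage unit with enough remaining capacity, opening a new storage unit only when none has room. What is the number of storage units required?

Sorted descending: 40, 39, 39, 37, 36, 36, 35, 34, 33.
Put 40 ft³ in storage unit 1; 60 ft³ remain.
Put 39 ft³ in storage unit 1; 21 ft³ remain.
Put 39 ft³ in storage unit 2; 61 ft³ remain.
Put 37 ft³ in storage unit 2; 24 ft³ remain.
Put 36 ft³ in storage unit 3; 64 ft³ remain.
Put 36 ft³ in storage unit 3; 28 ft³ remain.
Put 35 ft³ in storage unit 4; 65 ft³ remain.
Put 34 ft³ in storage unit 4; 31 ft³ remain.
Put 33 ft³ in storage unit 5; 67 ft³ remain.
Final storage units: [40,39] [39,37] [36,36] [35,34] [33].

5 storage units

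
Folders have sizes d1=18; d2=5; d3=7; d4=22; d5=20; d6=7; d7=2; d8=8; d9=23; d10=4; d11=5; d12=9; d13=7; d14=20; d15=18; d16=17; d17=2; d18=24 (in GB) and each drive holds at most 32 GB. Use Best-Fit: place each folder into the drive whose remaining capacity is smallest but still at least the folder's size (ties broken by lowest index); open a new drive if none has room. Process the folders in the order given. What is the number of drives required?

9

drive 1: place d1 (18 GB), 14 GB left
drive 1: place d2 (5 GB), 9 GB left
drive 1: place d3 (7 GB), 2 GB left
drive 2: place d4 (22 GB), 10 GB left
drive 3: place d5 (20 GB), 12 GB left
drive 2: place d6 (7 GB), 3 GB left
drive 1: place d7 (2 GB), 0 GB left
drive 3: place d8 (8 GB), 4 GB left
drive 4: place d9 (23 GB), 9 GB left
drive 3: place d10 (4 GB), 0 GB left
drive 4: place d11 (5 GB), 4 GB left
drive 5: place d12 (9 GB), 23 GB left
drive 5: place d13 (7 GB), 16 GB left
drive 6: place d14 (20 GB), 12 GB left
drive 7: place d15 (18 GB), 14 GB left
drive 8: place d16 (17 GB), 15 GB left
drive 2: place d17 (2 GB), 1 GB left
drive 9: place d18 (24 GB), 8 GB left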